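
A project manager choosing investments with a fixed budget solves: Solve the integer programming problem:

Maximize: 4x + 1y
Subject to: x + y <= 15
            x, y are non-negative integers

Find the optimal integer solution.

Objective: 4x + 1y, constraint: x + y <= 15
Coefficient of x is 4 >= coefficient of y is 1, so allocate the entire budget to x.
Optimal: x = 15, y = 0, value = 60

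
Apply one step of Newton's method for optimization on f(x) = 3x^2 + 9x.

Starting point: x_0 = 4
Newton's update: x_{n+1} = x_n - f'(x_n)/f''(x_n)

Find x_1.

f(x) = 3x^2 + 9x
f'(x) = 6x + (9), f''(x) = 6
Newton step: x_1 = x_0 - f'(x_0)/f''(x_0)
f'(4) = 33
x_1 = 4 - 33/6 = -3/2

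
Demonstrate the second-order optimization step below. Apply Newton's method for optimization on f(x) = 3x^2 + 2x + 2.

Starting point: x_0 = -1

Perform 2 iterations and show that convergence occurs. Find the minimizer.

f(x) = 3x^2 + 2x + 2, f'(x) = 6x + (2), f''(x) = 6
Step 1: f'(-1) = -4, x_1 = -1 - -4/6 = -1/3
Step 2: f'(-1/3) = 0, x_2 = -1/3 (converged)
Newton's method converges in 1 step for quadratics.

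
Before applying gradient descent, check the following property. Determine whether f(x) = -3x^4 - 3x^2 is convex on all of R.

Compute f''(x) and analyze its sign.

f(x) = -3x^4 - 3x^2
f'(x) = -12x^3 + -6x
f''(x) = -36x^2 + -6
f''(x) = -36x^2 + -6 <= -6 < 0 for all x
Therefore, f is concave on R.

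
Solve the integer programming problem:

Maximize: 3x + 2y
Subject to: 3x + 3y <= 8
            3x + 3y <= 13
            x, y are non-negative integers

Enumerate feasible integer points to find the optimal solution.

Constraint 1: 3x + 3y <= 8
Constraint 2: 3x + 3y <= 13
Feasible x range (need y >= 0): 0 <= x <= min(8/3, 13/3) => x in {0, ..., 2}.
Enumerate feasible integer points row by row (the coefficient of y is 2 > 0, so for each x the largest feasible y gives the best value):
  x = 0: y <= min((8 - 3*0)/3, (13 - 3*0)/3) => y in {0, ..., 2}; best 3*0 + 2*2 = 4
  x = 1: y <= min((8 - 3*1)/3, (13 - 3*1)/3) => y in {0, ..., 1}; best 3*1 + 2*1 = 5
  x = 2: y <= min((8 - 3*2)/3, (13 - 3*2)/3) => y in {0}; best 3*2 + 2*0 = 6
The maximum 3x + 2y = 6 is achieved at x = 2, y = 0.
Check: 3*2 + 3*0 = 6 <= 8 and 3*2 + 3*0 = 6 <= 13.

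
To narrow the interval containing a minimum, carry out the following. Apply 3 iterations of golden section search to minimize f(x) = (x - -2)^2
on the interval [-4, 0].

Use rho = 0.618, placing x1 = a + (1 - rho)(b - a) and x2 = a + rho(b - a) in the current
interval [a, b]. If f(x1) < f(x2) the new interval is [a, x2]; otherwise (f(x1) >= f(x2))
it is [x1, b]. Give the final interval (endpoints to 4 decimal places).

Golden section search for min of f(x) = (x - -2)^2 on [-4, 0].
Each step: x1 = a + (1 - rho)(b - a), x2 = a + rho(b - a); if f(x1) < f(x2) keep [a, x2], otherwise keep [x1, b].
Step 1: [-4.0000, 0.0000], x1=-2.4720 (f=0.2228), x2=-1.5280 (f=0.2228); f(x1) = f(x2) (tie, not '<') => keep [-2.4720, 0.0000]
Step 2: [-2.4720, 0.0000], x1=-1.5277 (f=0.2231), x2=-0.9443 (f=1.1145); f(x1) < f(x2) => keep [-2.4720, -0.9443]
Step 3: [-2.4720, -0.9443], x1=-1.8884 (f=0.0125), x2=-1.5279 (f=0.2229); f(x1) < f(x2) => keep [-2.4720, -1.5279]
Final interval: [-2.4720, -1.5279]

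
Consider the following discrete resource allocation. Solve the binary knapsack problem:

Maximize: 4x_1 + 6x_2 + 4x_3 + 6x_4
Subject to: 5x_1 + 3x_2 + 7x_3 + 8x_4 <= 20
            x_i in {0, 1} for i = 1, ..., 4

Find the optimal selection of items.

Items: item 1 (v=4, w=5), item 2 (v=6, w=3), item 3 (v=4, w=7), item 4 (v=6, w=8)
Capacity: 20
Checking all 16 subsets (w = total weight, v = total value):
  {}: w = 0, v = 0
  {1}: w = 5, v = 4
  {2}: w = 3, v = 6
  {3}: w = 7, v = 4
  {4}: w = 8, v = 6
  {1, 2}: w = 8, v = 10
  {1, 3}: w = 12, v = 8
  {1, 4}: w = 13, v = 10
  {2, 3}: w = 10, v = 10
  {2, 4}: w = 11, v = 12
  {3, 4}: w = 15, v = 10
  {1, 2, 3}: w = 15, v = 14
  {1, 2, 4}: w = 16, v = 16
  {1, 3, 4}: w = 20, v = 14
  {2, 3, 4}: w = 18, v = 16
  {1, 2, 3, 4}: w = 23 > 20, infeasible
Best feasible subset: items [1, 2, 4]
(The same value 16 is also attained by {2, 3, 4}.)
Total weight: 16 <= 20, total value: 16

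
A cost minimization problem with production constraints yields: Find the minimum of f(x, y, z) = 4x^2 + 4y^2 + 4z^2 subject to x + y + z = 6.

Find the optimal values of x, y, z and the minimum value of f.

Using Lagrange multipliers on f = 4x^2 + 4y^2 + 4z^2 with constraint x + y + z = 6:
Conditions: 2*4*x = lambda, 2*4*y = lambda, 2*4*z = lambda
So x = lambda/8, y = lambda/8, z = lambda/8
Substituting into constraint: lambda * (3/8) = 6
lambda = 16
x = 2, y = 2, z = 2
Minimum value = 48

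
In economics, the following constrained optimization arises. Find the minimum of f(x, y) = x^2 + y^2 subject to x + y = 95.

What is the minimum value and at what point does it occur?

Substitute y = 95 - x into f(x,y) = x^2 + y^2:
g(x) = x^2 + (95 - x)^2 = 2x^2 - 190x + 9025
g'(x) = 4x - 190 = 0  =>  x = 95/2
y = 95 - 95/2 = 95/2
Minimum value = (95/2)^2 + (95/2)^2 = 9025/2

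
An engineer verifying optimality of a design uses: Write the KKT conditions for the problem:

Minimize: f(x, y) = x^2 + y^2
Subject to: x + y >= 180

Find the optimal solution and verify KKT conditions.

KKT conditions for min x^2 + y^2 s.t. x + y >= 180:
Stationarity: 2x = mu, 2y = mu
So x = y = mu/2.
Complementary slackness: mu*(x + y - 180) = 0
Primal feasibility: x + y >= 180; dual feasibility: mu >= 0
If mu = 0 then x = y = 0, but 0 + 0 < 180 is infeasible, so the constraint is active.
Constraint active: x + y = 2*(mu/2) = 180 => mu = 180
x = y = 90, f = 16200
Verify: stationarity 2*90 = 180 = mu; primal 90 + 90 = 180 >= 180; dual mu = 180 >= 0; complementary slackness 180*(180 - 180) = 0. All KKT conditions hold.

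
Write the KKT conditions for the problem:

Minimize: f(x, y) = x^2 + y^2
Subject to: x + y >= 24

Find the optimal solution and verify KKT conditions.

KKT conditions for min x^2 + y^2 s.t. x + y >= 24:
Stationarity: 2x = mu, 2y = mu
So x = y = mu/2.
Complementary slackness: mu*(x + y - 24) = 0
Primal feasibility: x + y >= 24; dual feasibility: mu >= 0
If mu = 0 then x = y = 0, but 0 + 0 < 24 is infeasible, so the constraint is active.
Constraint active: x + y = 2*(mu/2) = 24 => mu = 24
x = y = 12, f = 288
Verify: stationarity 2*12 = 24 = mu; primal 12 + 12 = 24 >= 24; dual mu = 24 >= 0; complementary slackness 24*(24 - 24) = 0. All KKT conditions hold.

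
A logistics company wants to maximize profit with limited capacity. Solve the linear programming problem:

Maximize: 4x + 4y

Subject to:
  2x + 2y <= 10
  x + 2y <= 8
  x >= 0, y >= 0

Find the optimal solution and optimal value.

Feasible vertices: (0, 0), (0, 4), (2, 3), (5, 0)
Objective 4x + 4y at each:
  (0, 0): 0
  (0, 4): 16
  (2, 3): 20
  (5, 0): 20
Maximum is 20 at (2, 3).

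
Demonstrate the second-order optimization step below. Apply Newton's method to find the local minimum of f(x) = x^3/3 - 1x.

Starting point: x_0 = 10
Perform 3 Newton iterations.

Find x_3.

f(x) = x^3/3 - 1x
f'(x) = x^2 - 1, f''(x) = 2x
Newton update: x_{n+1} = x_n - (x_n^2 - 1)/(2*x_n)
Step 1: x_0 = 10, f'=99, f''=20, x_1 = 101/20
Step 2: x_1 = 101/20, f'=9801/400, f''=101/10, x_2 = 10601/4040
Step 3: x_2 = 10601/4040, f'=96059601/16321600, f''=10601/2020, x_3 = 128702801/85656080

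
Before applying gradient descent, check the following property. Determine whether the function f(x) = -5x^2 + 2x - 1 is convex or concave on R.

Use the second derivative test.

f(x) = -5x^2 + 2x - 1
f'(x) = -10x + 2
f''(x) = -10
Since f''(x) = -10 < 0 for all x, f is concave on R.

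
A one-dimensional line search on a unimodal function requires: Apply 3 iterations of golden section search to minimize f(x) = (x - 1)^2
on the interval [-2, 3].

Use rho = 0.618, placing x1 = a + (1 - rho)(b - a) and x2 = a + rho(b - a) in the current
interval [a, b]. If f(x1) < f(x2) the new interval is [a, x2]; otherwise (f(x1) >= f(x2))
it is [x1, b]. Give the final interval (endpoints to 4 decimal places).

Golden section search for min of f(x) = (x - 1)^2 on [-2, 3].
Each step: x1 = a + (1 - rho)(b - a), x2 = a + rho(b - a); if f(x1) < f(x2) keep [a, x2], otherwise keep [x1, b].
Step 1: [-2.0000, 3.0000], x1=-0.0900 (f=1.1881), x2=1.0900 (f=0.0081); f(x1) > f(x2) => keep [-0.0900, 3.0000]
Step 2: [-0.0900, 3.0000], x1=1.0904 (f=0.0082), x2=1.8196 (f=0.6718); f(x1) < f(x2) => keep [-0.0900, 1.8196]
Step 3: [-0.0900, 1.8196], x1=0.6395 (f=0.1300), x2=1.0901 (f=0.0081); f(x1) > f(x2) => keep [0.6395, 1.8196]
Final interval: [0.6395, 1.8196]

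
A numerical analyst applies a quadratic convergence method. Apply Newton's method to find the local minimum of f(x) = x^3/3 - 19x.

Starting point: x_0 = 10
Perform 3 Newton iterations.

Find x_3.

f(x) = x^3/3 - 19x
f'(x) = x^2 - 19, f''(x) = 2x
Newton update: x_{n+1} = x_n - (x_n^2 - 19)/(2*x_n)
Step 1: x_0 = 10, f'=81, f''=20, x_1 = 119/20
Step 2: x_1 = 119/20, f'=6561/400, f''=119/10, x_2 = 21761/4760
Step 3: x_2 = 21761/4760, f'=43046721/22657600, f''=21761/2380, x_3 = 904035521/207164720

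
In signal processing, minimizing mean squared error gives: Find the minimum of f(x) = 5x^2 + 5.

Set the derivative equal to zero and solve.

f(x) = 5x^2 + 5
f'(x) = 10x + (0) = 0
x = 0/10 = 0
f(0) = 5
Since f''(x) = 10 > 0, this is a minimum.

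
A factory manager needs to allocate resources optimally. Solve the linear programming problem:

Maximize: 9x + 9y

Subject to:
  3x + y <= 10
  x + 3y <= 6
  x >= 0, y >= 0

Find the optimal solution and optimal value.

Feasible vertices: (0, 0), (0, 2), (3, 1), (10/3, 0)
Objective 9x + 9y at each:
  (0, 0): 0
  (0, 2): 18
  (3, 1): 36
  (10/3, 0): 30
Maximum is 36 at (3, 1).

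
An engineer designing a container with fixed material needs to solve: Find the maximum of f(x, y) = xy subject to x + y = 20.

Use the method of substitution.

Substitute y = 20 - x into f(x,y) = xy:
g(x) = x(20 - x) = 20x - x^2
g'(x) = 20 - 2x = 0  =>  x = 10
y = 20 - 10 = 10
Maximum value = 10 * 10 = 100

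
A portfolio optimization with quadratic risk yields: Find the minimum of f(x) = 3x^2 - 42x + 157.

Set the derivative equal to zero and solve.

f(x) = 3x^2 - 42x + 157
f'(x) = 6x + (-42) = 0
x = 42/6 = 7
f(7) = 10
Since f''(x) = 6 > 0, this is a minimum.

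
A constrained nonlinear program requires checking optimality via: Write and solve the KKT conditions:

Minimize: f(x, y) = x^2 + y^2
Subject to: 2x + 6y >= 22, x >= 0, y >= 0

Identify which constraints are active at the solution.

KKT conditions for min x^2 + y^2 s.t. 2x + 6y >= 22, x >= 0, y >= 0:
Stationarity: 2x = mu*2 + mu_x, 2y = mu*6 + mu_y, with mu, mu_x, mu_y >= 0
Complementary slackness: mu*(2x + 6y - 22) = 0, mu_x*x = 0, mu_y*y = 0
(0, 0) is infeasible (2*0 + 6*0 < 22), so if mu = 0 stationarity would force x = mu_x/2 >= 0, y = mu_y/2 >= 0 with mu_x*x = mu_y*y = 0, i.e. x = y = 0: contradiction. Hence mu > 0 and 2x + 6y = 22 is active.
Try x > 0, y > 0 (so mu_x = mu_y = 0): x = 2*mu/2, y = 6*mu/2
Substitute: 2*(2*mu/2) + 6*(6*mu/2) = 22
  mu*40/2 = 22 => mu = 11/10
x* = 11/10 > 0, y* = 33/10 > 0, consistent with mu_x = mu_y = 0.
f is convex and the constraints are linear, so this KKT point is the global minimum.
f* = 121/10
Active constraints: 2x + 6y >= 22 (holds with equality, mu = 11/10 > 0); x >= 0 and y >= 0 are inactive (mu_x = mu_y = 0).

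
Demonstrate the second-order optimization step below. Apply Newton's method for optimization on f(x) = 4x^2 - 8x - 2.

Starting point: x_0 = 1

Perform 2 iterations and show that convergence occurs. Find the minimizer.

f(x) = 4x^2 - 8x - 2, f'(x) = 8x + (-8), f''(x) = 8
Step 1: f'(1) = 0, x_1 = 1 - 0/8 = 1
Step 2: f'(1) = 0, x_2 = 1 (converged)
Newton's method converges in 1 step for quadratics.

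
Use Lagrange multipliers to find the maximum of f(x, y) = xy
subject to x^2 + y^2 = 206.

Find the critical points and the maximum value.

Lagrange conditions: y = 2*lambda*x and x = 2*lambda*y
If x = 0 then y = 0, violating the constraint, so x, y != 0.
Dividing: y/x = x/y => x^2 = y^2 => y = x or y = -x
Constraint: 2x^2 = 206 => x^2 = 103 => x = +/-sqrt(103)
Critical points: (sqrt(103), sqrt(103)), (-sqrt(103), -sqrt(103)), (sqrt(103), -sqrt(103)), (-sqrt(103), sqrt(103))
  y = x:  xy = x^2 = 103  at (sqrt(103), sqrt(103)) and (-sqrt(103), -sqrt(103))
  y = -x: xy = -x^2 = -103 at (sqrt(103), -sqrt(103)) and (-sqrt(103), sqrt(103))
Maximum xy = 103 at (sqrt(103), sqrt(103)) and (-sqrt(103), -sqrt(103))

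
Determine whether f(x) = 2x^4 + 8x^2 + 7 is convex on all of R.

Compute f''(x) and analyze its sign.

f(x) = 2x^4 + 8x^2 + 7
f'(x) = 8x^3 + 16x
f''(x) = 24x^2 + 16
f''(x) = 24x^2 + 16 >= 16 > 0 for all x
Therefore, f is convex on R.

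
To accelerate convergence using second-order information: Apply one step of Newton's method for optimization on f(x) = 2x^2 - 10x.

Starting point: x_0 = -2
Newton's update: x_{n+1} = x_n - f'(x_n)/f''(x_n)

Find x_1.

f(x) = 2x^2 - 10x
f'(x) = 4x + (-10), f''(x) = 4
Newton step: x_1 = x_0 - f'(x_0)/f''(x_0)
f'(-2) = -18
x_1 = -2 - -18/4 = 5/2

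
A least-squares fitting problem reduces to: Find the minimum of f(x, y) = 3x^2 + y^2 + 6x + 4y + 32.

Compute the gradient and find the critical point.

f(x,y) = 3x^2 + y^2 + 6x + 4y + 32
df/dx = 6x + (6) = 0  =>  x = -1
df/dy = 2y + (4) = 0  =>  y = -2
f(-1, -2) = 3*(-1)^2 + 1*(-2)^2 + 6*(-1) + 4*(-2) + 32 = 25
Hessian is diagonal with entries 6, 2 > 0, so this is a minimum.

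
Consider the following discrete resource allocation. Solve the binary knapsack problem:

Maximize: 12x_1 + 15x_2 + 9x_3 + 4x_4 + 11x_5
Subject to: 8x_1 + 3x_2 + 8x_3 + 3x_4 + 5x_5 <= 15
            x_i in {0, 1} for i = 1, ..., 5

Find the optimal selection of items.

Items: item 1 (v=12, w=8), item 2 (v=15, w=3), item 3 (v=9, w=8), item 4 (v=4, w=3), item 5 (v=11, w=5)
Capacity: 15
Checking all 32 subsets (w = total weight, v = total value):
  {}: w = 0, v = 0
  {1}: w = 8, v = 12
  {2}: w = 3, v = 15
  {3}: w = 8, v = 9
  {4}: w = 3, v = 4
  {5}: w = 5, v = 11
  {1, 2}: w = 11, v = 27
  {1, 3}: w = 16 > 15, infeasible
  {1, 4}: w = 11, v = 16
  {1, 5}: w = 13, v = 23
  {2, 3}: w = 11, v = 24
  {2, 4}: w = 6, v = 19
  {2, 5}: w = 8, v = 26
  {3, 4}: w = 11, v = 13
  {3, 5}: w = 13, v = 20
  {4, 5}: w = 8, v = 15
  {1, 2, 3}: w = 19 > 15, infeasible
  {1, 2, 4}: w = 14, v = 31
  {1, 2, 5}: w = 16 > 15, infeasible
  {1, 3, 4}: w = 19 > 15, infeasible
  {1, 3, 5}: w = 21 > 15, infeasible
  {1, 4, 5}: w = 16 > 15, infeasible
  {2, 3, 4}: w = 14, v = 28
  {2, 3, 5}: w = 16 > 15, infeasible
  {2, 4, 5}: w = 11, v = 30
  {3, 4, 5}: w = 16 > 15, infeasible
  {1, 2, 3, 4}: w = 22 > 15, infeasible
  {1, 2, 3, 5}: w = 24 > 15, infeasible
  {1, 2, 4, 5}: w = 19 > 15, infeasible
  {1, 3, 4, 5}: w = 24 > 15, infeasible
  {2, 3, 4, 5}: w = 19 > 15, infeasible
  {1, 2, 3, 4, 5}: w = 27 > 15, infeasible
Best feasible subset: items [1, 2, 4]
Total weight: 14 <= 15, total value: 31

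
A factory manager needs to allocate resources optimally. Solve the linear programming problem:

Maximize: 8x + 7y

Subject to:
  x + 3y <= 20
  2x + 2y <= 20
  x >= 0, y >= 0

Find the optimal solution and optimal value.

Feasible vertices: (0, 0), (0, 20/3), (5, 5), (10, 0)
Objective 8x + 7y at each:
  (0, 0): 0
  (0, 20/3): 140/3
  (5, 5): 75
  (10, 0): 80
Maximum is 80 at (10, 0).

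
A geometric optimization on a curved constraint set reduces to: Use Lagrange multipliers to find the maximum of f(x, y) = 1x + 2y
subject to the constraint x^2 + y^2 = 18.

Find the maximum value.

Set up Lagrange conditions: grad f = lambda * grad g
  1 = 2*lambda*x
  2 = 2*lambda*y
From these: x/y = 1/2, so x = 1t, y = 2t for some t.
Substitute into constraint: (1t)^2 + (2t)^2 = 18
  t^2 * 5 = 18
  t = sqrt(18/5)
Maximum = 1*x + 2*y = (1^2 + 2^2)*t = 5 * sqrt(18/5) = sqrt(90)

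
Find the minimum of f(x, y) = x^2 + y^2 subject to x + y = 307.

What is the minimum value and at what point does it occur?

Substitute y = 307 - x into f(x,y) = x^2 + y^2:
g(x) = x^2 + (307 - x)^2 = 2x^2 - 614x + 94249
g'(x) = 4x - 614 = 0  =>  x = 307/2
y = 307 - 307/2 = 307/2
Minimum value = (307/2)^2 + (307/2)^2 = 94249/2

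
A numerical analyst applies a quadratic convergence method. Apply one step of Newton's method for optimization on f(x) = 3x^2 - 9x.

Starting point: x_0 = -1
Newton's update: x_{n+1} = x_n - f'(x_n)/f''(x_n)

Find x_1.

f(x) = 3x^2 - 9x
f'(x) = 6x + (-9), f''(x) = 6
Newton step: x_1 = x_0 - f'(x_0)/f''(x_0)
f'(-1) = -15
x_1 = -1 - -15/6 = 3/2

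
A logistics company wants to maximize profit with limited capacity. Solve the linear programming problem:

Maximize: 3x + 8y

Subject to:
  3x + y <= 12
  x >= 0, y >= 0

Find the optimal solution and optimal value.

The feasible region has vertices at [(0, 0), (4, 0), (0, 12)].
Checking objective 3x + 8y at each vertex:
  (0, 0): 3*0 + 8*0 = 0
  (4, 0): 3*4 + 8*0 = 12
  (0, 12): 3*0 + 8*12 = 96
Maximum is 96 at (0, 12).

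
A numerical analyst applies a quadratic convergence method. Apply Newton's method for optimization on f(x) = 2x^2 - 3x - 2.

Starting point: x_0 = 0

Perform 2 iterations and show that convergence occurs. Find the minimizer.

f(x) = 2x^2 - 3x - 2, f'(x) = 4x + (-3), f''(x) = 4
Step 1: f'(0) = -3, x_1 = 0 - -3/4 = 3/4
Step 2: f'(3/4) = 0, x_2 = 3/4 (converged)
Newton's method converges in 1 step for quadratics.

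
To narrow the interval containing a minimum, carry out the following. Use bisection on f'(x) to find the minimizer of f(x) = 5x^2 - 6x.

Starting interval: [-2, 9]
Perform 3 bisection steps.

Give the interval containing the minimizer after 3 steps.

Finding critical point of f(x) = 5x^2 - 6x using bisection on f'(x) = 10x + -6.
f'(x) = 0 when x = 3/5.
Starting interval: [-2, 9]
Step 1: mid = 7/2, f'(mid) = 29, new interval = [-2, 7/2]
Step 2: mid = 3/4, f'(mid) = 3/2, new interval = [-2, 3/4]
Step 3: mid = -5/8, f'(mid) = -49/4, new interval = [-5/8, 3/4]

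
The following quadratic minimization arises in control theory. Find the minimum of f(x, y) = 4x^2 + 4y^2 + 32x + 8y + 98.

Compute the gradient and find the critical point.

f(x,y) = 4x^2 + 4y^2 + 32x + 8y + 98
df/dx = 8x + (32) = 0  =>  x = -4
df/dy = 8y + (8) = 0  =>  y = -1
f(-4, -1) = 4*(-4)^2 + 4*(-1)^2 + 32*(-4) + 8*(-1) + 98 = 30
Hessian is diagonal with entries 8, 8 > 0, so this is a minimum.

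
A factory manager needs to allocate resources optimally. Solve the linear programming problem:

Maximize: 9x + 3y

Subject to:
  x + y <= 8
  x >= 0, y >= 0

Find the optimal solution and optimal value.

The feasible region has vertices at [(0, 0), (8, 0), (0, 8)].
Checking objective 9x + 3y at each vertex:
  (0, 0): 9*0 + 3*0 = 0
  (8, 0): 9*8 + 3*0 = 72
  (0, 8): 9*0 + 3*8 = 24
Maximum is 72 at (8, 0).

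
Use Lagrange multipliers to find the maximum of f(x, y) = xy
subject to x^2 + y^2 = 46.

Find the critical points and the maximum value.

Lagrange conditions: y = 2*lambda*x and x = 2*lambda*y
If x = 0 then y = 0, violating the constraint, so x, y != 0.
Dividing: y/x = x/y => x^2 = y^2 => y = x or y = -x
Constraint: 2x^2 = 46 => x^2 = 23 => x = +/-sqrt(23)
Critical points: (sqrt(23), sqrt(23)), (-sqrt(23), -sqrt(23)), (sqrt(23), -sqrt(23)), (-sqrt(23), sqrt(23))
  y = x:  xy = x^2 = 23  at (sqrt(23), sqrt(23)) and (-sqrt(23), -sqrt(23))
  y = -x: xy = -x^2 = -23 at (sqrt(23), -sqrt(23)) and (-sqrt(23), sqrt(23))
Maximum xy = 23 at (sqrt(23), sqrt(23)) and (-sqrt(23), -sqrt(23))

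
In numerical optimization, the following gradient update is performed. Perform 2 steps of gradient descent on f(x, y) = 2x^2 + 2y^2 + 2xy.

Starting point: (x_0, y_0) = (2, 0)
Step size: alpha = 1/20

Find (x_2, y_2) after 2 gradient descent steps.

f(x,y) = 2x^2 + 2y^2 + 2xy
grad_x = 4x + 2y, grad_y = 4y + 2x
Step 1: grad = (8, 4), (8/5, -1/5)
Step 2: grad = (6, 12/5), (13/10, -8/25)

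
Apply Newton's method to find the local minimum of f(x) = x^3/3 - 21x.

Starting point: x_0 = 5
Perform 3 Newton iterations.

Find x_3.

f(x) = x^3/3 - 21x
f'(x) = x^2 - 21, f''(x) = 2x
Newton update: x_{n+1} = x_n - (x_n^2 - 21)/(2*x_n)
Step 1: x_0 = 5, f'=4, f''=10, x_1 = 23/5
Step 2: x_1 = 23/5, f'=4/25, f''=46/5, x_2 = 527/115
Step 3: x_2 = 527/115, f'=4/13225, f''=1054/115, x_3 = 277727/60605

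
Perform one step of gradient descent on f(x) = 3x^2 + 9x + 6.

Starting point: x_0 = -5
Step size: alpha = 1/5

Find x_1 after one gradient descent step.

f(x) = 3x^2 + 9x + 6
f'(x) = 6x + 9
f'(-5) = 6*-5 + (9) = -21
x_1 = x_0 - alpha * f'(x_0) = -5 - 1/5 * -21 = -4/5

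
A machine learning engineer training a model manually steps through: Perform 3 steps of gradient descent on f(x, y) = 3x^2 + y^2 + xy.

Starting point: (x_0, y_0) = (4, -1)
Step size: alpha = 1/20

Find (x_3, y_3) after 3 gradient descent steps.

f(x,y) = 3x^2 + y^2 + xy
grad_x = 6x + 1y, grad_y = 2y + 1x
Step 1: grad = (23, 2), (57/20, -11/10)
Step 2: grad = (16, 13/20), (41/20, -453/400)
Step 3: grad = (4467/400, -43/200), (11933/8000, -4487/4000)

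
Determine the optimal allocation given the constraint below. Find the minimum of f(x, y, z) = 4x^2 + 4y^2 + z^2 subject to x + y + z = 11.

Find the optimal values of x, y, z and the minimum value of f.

Using Lagrange multipliers on f = 4x^2 + 4y^2 + z^2 with constraint x + y + z = 11:
Conditions: 2*4*x = lambda, 2*4*y = lambda, 2*1*z = lambda
So x = lambda/8, y = lambda/8, z = lambda/2
Substituting into constraint: lambda * (3/4) = 11
lambda = 44/3
x = 11/6, y = 11/6, z = 22/3
Minimum value = 242/3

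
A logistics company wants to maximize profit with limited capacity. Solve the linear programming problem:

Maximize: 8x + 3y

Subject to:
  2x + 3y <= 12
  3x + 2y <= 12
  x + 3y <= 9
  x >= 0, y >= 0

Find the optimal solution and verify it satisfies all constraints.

Feasible vertices: (0, 0), (0, 3), (18/7, 15/7), (4, 0)
Objective 8x + 3y at each vertex:
  (0, 0): 0
  (0, 3): 9
  (18/7, 15/7): 27
  (4, 0): 32
Maximum is 32 at (4, 0).
Verify constraints at (x, y) = (4, 0):
  2*4 + 3*0 = 8 <= 12
  3*4 + 2*0 = 12 <= 12 (active)
  1*4 + 3*0 = 4 <= 9
  x = 4 >= 0, y = 0 >= 0. All constraints satisfied.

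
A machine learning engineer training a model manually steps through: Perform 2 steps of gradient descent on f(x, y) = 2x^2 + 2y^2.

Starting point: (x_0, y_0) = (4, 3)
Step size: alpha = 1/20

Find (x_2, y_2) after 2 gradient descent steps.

f(x,y) = 2x^2 + 2y^2
grad_x = 4x + 0y, grad_y = 4y + 0x
Step 1: grad = (16, 12), (16/5, 12/5)
Step 2: grad = (64/5, 48/5), (64/25, 48/25)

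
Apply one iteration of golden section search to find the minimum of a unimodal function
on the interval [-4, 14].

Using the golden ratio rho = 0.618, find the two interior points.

Golden section search on [-4, 14].
Golden ratio rho = 0.618 (approx).
Interior points:
  x_1 = -4 + (1-0.618)*18 = 2.8760
  x_2 = -4 + 0.618*18 = 7.1240
Compare f(x_1) and f(x_2) to determine which subinterval to keep.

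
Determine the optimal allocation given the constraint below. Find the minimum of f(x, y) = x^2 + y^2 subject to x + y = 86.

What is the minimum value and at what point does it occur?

Substitute y = 86 - x into f(x,y) = x^2 + y^2:
g(x) = x^2 + (86 - x)^2 = 2x^2 - 172x + 7396
g'(x) = 4x - 172 = 0  =>  x = 43
y = 86 - 43 = 43
Minimum value = 43^2 + 43^2 = 3698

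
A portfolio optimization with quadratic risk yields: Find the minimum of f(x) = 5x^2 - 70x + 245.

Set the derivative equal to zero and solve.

f(x) = 5x^2 - 70x + 245
f'(x) = 10x + (-70) = 0
x = 70/10 = 7
f(7) = 0
Since f''(x) = 10 > 0, this is a minimum.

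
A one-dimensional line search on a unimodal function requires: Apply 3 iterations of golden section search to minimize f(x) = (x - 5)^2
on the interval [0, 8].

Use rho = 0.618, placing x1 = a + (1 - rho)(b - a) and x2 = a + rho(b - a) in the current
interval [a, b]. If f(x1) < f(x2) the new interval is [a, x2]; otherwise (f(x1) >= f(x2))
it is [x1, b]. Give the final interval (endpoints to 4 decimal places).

Golden section search for min of f(x) = (x - 5)^2 on [0, 8].
Each step: x1 = a + (1 - rho)(b - a), x2 = a + rho(b - a); if f(x1) < f(x2) keep [a, x2], otherwise keep [x1, b].
Step 1: [0.0000, 8.0000], x1=3.0560 (f=3.7791), x2=4.9440 (f=0.0031); f(x1) > f(x2) => keep [3.0560, 8.0000]
Step 2: [3.0560, 8.0000], x1=4.9446 (f=0.0031), x2=6.1114 (f=1.2352); f(x1) < f(x2) => keep [3.0560, 6.1114]
Step 3: [3.0560, 6.1114], x1=4.2232 (f=0.6035), x2=4.9442 (f=0.0031); f(x1) > f(x2) => keep [4.2232, 6.1114]
Final interval: [4.2232, 6.1114]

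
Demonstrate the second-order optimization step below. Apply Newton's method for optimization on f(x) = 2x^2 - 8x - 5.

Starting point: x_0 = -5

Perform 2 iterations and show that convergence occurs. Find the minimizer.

f(x) = 2x^2 - 8x - 5, f'(x) = 4x + (-8), f''(x) = 4
Step 1: f'(-5) = -28, x_1 = -5 - -28/4 = 2
Step 2: f'(2) = 0, x_2 = 2 (converged)
Newton's method converges in 1 step for quadratics.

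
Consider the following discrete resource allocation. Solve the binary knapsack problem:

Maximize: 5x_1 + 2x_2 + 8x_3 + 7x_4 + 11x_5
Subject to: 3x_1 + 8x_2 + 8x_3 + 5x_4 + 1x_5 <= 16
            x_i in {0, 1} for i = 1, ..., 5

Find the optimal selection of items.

Items: item 1 (v=5, w=3), item 2 (v=2, w=8), item 3 (v=8, w=8), item 4 (v=7, w=5), item 5 (v=11, w=1)
Capacity: 16
Checking all 32 subsets (w = total weight, v = total value):
  {}: w = 0, v = 0
  {1}: w = 3, v = 5
  {2}: w = 8, v = 2
  {3}: w = 8, v = 8
  {4}: w = 5, v = 7
  {5}: w = 1, v = 11
  {1, 2}: w = 11, v = 7
  {1, 3}: w = 11, v = 13
  {1, 4}: w = 8, v = 12
  {1, 5}: w = 4, v = 16
  {2, 3}: w = 16, v = 10
  {2, 4}: w = 13, v = 9
  {2, 5}: w = 9, v = 13
  {3, 4}: w = 13, v = 15
  {3, 5}: w = 9, v = 19
  {4, 5}: w = 6, v = 18
  {1, 2, 3}: w = 19 > 16, infeasible
  {1, 2, 4}: w = 16, v = 14
  {1, 2, 5}: w = 12, v = 18
  {1, 3, 4}: w = 16, v = 20
  {1, 3, 5}: w = 12, v = 24
  {1, 4, 5}: w = 9, v = 23
  {2, 3, 4}: w = 21 > 16, infeasible
  {2, 3, 5}: w = 17 > 16, infeasible
  {2, 4, 5}: w = 14, v = 20
  {3, 4, 5}: w = 14, v = 26
  {1, 2, 3, 4}: w = 24 > 16, infeasible
  {1, 2, 3, 5}: w = 20 > 16, infeasible
  {1, 2, 4, 5}: w = 17 > 16, infeasible
  {1, 3, 4, 5}: w = 17 > 16, infeasible
  {2, 3, 4, 5}: w = 22 > 16, infeasible
  {1, 2, 3, 4, 5}: w = 25 > 16, infeasible
Best feasible subset: items [3, 4, 5]
Total weight: 14 <= 16, total value: 26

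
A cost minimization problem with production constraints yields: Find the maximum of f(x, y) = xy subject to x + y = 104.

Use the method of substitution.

Substitute y = 104 - x into f(x,y) = xy:
g(x) = x(104 - x) = 104x - x^2
g'(x) = 104 - 2x = 0  =>  x = 52
y = 104 - 52 = 52
Maximum value = 52 * 52 = 2704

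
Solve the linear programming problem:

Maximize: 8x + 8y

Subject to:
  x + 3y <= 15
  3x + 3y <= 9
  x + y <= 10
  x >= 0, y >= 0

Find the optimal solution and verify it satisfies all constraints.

Feasible vertices: (0, 0), (0, 3), (3, 0)
Objective 8x + 8y at each vertex:
  (0, 0): 0
  (0, 3): 24
  (3, 0): 24
Maximum is 24 at (0, 3).
Verify constraints at (x, y) = (0, 3):
  1*0 + 3*3 = 9 <= 15
  3*0 + 3*3 = 9 <= 9 (active)
  1*0 + 1*3 = 3 <= 10
  x = 0 >= 0, y = 3 >= 0. All constraints satisfied.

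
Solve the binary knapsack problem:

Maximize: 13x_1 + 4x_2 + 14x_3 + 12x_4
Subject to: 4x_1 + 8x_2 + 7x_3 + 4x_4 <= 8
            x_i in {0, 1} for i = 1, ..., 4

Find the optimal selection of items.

Items: item 1 (v=13, w=4), item 2 (v=4, w=8), item 3 (v=14, w=7), item 4 (v=12, w=4)
Capacity: 8
Checking all 16 subsets (w = total weight, v = total value):
  {}: w = 0, v = 0
  {1}: w = 4, v = 13
  {2}: w = 8, v = 4
  {3}: w = 7, v = 14
  {4}: w = 4, v = 12
  {1, 2}: w = 12 > 8, infeasible
  {1, 3}: w = 11 > 8, infeasible
  {1, 4}: w = 8, v = 25
  {2, 3}: w = 15 > 8, infeasible
  {2, 4}: w = 12 > 8, infeasible
  {3, 4}: w = 11 > 8, infeasible
  {1, 2, 3}: w = 19 > 8, infeasible
  {1, 2, 4}: w = 16 > 8, infeasible
  {1, 3, 4}: w = 15 > 8, infeasible
  {2, 3, 4}: w = 19 > 8, infeasible
  {1, 2, 3, 4}: w = 23 > 8, infeasible
Best feasible subset: items [1, 4]
Total weight: 8 <= 8, total value: 25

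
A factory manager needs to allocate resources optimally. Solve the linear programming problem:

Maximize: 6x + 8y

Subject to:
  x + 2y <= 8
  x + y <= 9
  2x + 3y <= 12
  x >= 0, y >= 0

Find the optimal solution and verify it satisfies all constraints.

Feasible vertices: (0, 0), (0, 4), (6, 0)
Objective 6x + 8y at each vertex:
  (0, 0): 0
  (0, 4): 32
  (6, 0): 36
Maximum is 36 at (6, 0).
Verify constraints at (x, y) = (6, 0):
  1*6 + 2*0 = 6 <= 8
  1*6 + 1*0 = 6 <= 9
  2*6 + 3*0 = 12 <= 12 (active)
  x = 6 >= 0, y = 0 >= 0. All constraints satisfied.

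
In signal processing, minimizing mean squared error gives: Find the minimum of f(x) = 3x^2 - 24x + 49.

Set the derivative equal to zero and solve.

f(x) = 3x^2 - 24x + 49
f'(x) = 6x + (-24) = 0
x = 24/6 = 4
f(4) = 1
Since f''(x) = 6 > 0, this is a minimum.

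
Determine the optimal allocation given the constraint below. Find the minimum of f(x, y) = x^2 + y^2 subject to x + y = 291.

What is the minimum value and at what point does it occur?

Substitute y = 291 - x into f(x,y) = x^2 + y^2:
g(x) = x^2 + (291 - x)^2 = 2x^2 - 582x + 84681
g'(x) = 4x - 582 = 0  =>  x = 291/2
y = 291 - 291/2 = 291/2
Minimum value = (291/2)^2 + (291/2)^2 = 84681/2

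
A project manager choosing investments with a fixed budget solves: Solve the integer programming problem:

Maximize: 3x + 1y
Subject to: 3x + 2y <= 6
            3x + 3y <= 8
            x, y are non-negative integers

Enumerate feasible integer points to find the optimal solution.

Constraint 1: 3x + 2y <= 6
Constraint 2: 3x + 3y <= 8
Feasible x range (need y >= 0): 0 <= x <= min(6/3, 8/3) => x in {0, ..., 2}.
Enumerate feasible integer points row by row (the coefficient of y is 1 > 0, so for each x the largest feasible y gives the best value):
  x = 0: y <= min((6 - 3*0)/2, (8 - 3*0)/3) => y in {0, ..., 2}; best 3*0 + 1*2 = 2
  x = 1: y <= min((6 - 3*1)/2, (8 - 3*1)/3) => y in {0, ..., 1}; best 3*1 + 1*1 = 4
  x = 2: y <= min((6 - 3*2)/2, (8 - 3*2)/3) => y in {0}; best 3*2 + 1*0 = 6
The maximum 3x + 1y = 6 is achieved at x = 2, y = 0.
Check: 3*2 + 2*0 = 6 <= 6 and 3*2 + 3*0 = 6 <= 8.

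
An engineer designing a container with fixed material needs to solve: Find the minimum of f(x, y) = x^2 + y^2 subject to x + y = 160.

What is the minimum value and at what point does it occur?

Substitute y = 160 - x into f(x,y) = x^2 + y^2:
g(x) = x^2 + (160 - x)^2 = 2x^2 - 320x + 25600
g'(x) = 4x - 320 = 0  =>  x = 80
y = 160 - 80 = 80
Minimum value = 80^2 + 80^2 = 12800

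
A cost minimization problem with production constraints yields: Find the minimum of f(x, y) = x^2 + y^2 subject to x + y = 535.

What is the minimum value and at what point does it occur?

Substitute y = 535 - x into f(x,y) = x^2 + y^2:
g(x) = x^2 + (535 - x)^2 = 2x^2 - 1070x + 286225
g'(x) = 4x - 1070 = 0  =>  x = 535/2
y = 535 - 535/2 = 535/2
Minimum value = (535/2)^2 + (535/2)^2 = 286225/2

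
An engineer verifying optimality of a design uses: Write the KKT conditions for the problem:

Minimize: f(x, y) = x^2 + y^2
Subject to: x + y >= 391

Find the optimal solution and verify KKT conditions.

KKT conditions for min x^2 + y^2 s.t. x + y >= 391:
Stationarity: 2x = mu, 2y = mu
So x = y = mu/2.
Complementary slackness: mu*(x + y - 391) = 0
Primal feasibility: x + y >= 391; dual feasibility: mu >= 0
If mu = 0 then x = y = 0, but 0 + 0 < 391 is infeasible, so the constraint is active.
Constraint active: x + y = 2*(mu/2) = 391 => mu = 391
x = y = 391/2, f = 152881/2
Verify: stationarity 2*(391/2) = 391 = mu; primal 391/2 + 391/2 = 391 >= 391; dual mu = 391 >= 0; complementary slackness 391*(391 - 391) = 0. All KKT conditions hold.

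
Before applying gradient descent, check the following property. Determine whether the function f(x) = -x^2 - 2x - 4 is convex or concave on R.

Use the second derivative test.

f(x) = -x^2 - 2x - 4
f'(x) = -2x - 2
f''(x) = -2
Since f''(x) = -2 < 0 for all x, f is concave on R.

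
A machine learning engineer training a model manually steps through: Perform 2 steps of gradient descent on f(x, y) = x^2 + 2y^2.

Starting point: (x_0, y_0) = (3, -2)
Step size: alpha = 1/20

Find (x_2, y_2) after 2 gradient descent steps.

f(x,y) = x^2 + 2y^2
grad_x = 2x + 0y, grad_y = 4y + 0x
Step 1: grad = (6, -8), (27/10, -8/5)
Step 2: grad = (27/5, -32/5), (243/100, -32/25)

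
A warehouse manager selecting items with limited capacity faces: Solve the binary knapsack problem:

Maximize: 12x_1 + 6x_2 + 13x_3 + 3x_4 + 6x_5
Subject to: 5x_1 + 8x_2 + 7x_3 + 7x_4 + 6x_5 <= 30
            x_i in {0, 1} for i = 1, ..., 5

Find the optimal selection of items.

Items: item 1 (v=12, w=5), item 2 (v=6, w=8), item 3 (v=13, w=7), item 4 (v=3, w=7), item 5 (v=6, w=6)
Capacity: 30
Checking all 32 subsets (w = total weight, v = total value):
  {}: w = 0, v = 0
  {1}: w = 5, v = 12
  {2}: w = 8, v = 6
  {3}: w = 7, v = 13
  {4}: w = 7, v = 3
  {5}: w = 6, v = 6
  {1, 2}: w = 13, v = 18
  {1, 3}: w = 12, v = 25
  {1, 4}: w = 12, v = 15
  {1, 5}: w = 11, v = 18
  {2, 3}: w = 15, v = 19
  {2, 4}: w = 15, v = 9
  {2, 5}: w = 14, v = 12
  {3, 4}: w = 14, v = 16
  {3, 5}: w = 13, v = 19
  {4, 5}: w = 13, v = 9
  {1, 2, 3}: w = 20, v = 31
  {1, 2, 4}: w = 20, v = 21
  {1, 2, 5}: w = 19, v = 24
  {1, 3, 4}: w = 19, v = 28
  {1, 3, 5}: w = 18, v = 31
  {1, 4, 5}: w = 18, v = 21
  {2, 3, 4}: w = 22, v = 22
  {2, 3, 5}: w = 21, v = 25
  {2, 4, 5}: w = 21, v = 15
  {3, 4, 5}: w = 20, v = 22
  {1, 2, 3, 4}: w = 27, v = 34
  {1, 2, 3, 5}: w = 26, v = 37
  {1, 2, 4, 5}: w = 26, v = 27
  {1, 3, 4, 5}: w = 25, v = 34
  {2, 3, 4, 5}: w = 28, v = 28
  {1, 2, 3, 4, 5}: w = 33 > 30, infeasible
Best feasible subset: items [1, 2, 3, 5]
Total weight: 26 <= 30, total value: 37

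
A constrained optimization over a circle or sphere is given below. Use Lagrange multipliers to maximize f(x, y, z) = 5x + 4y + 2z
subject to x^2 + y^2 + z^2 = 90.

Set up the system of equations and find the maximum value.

Lagrange conditions: 5 = 2*lambda*x, 4 = 2*lambda*y, 2 = 2*lambda*z
So x:5 = y:4 = z:2, i.e. x = 5t, y = 4t, z = 2t
Constraint: t^2*(5^2 + 4^2 + 2^2) = 90
  t^2 * 45 = 90  =>  t = sqrt(2)
Maximum = 5*5t + 4*4t + 2*2t = 45*sqrt(2) = sqrt(4050)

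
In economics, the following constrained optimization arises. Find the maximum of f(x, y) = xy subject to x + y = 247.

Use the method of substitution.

Substitute y = 247 - x into f(x,y) = xy:
g(x) = x(247 - x) = 247x - x^2
g'(x) = 247 - 2x = 0  =>  x = 247/2
y = 247 - 247/2 = 247/2
Maximum value = (247/2) * (247/2) = 61009/4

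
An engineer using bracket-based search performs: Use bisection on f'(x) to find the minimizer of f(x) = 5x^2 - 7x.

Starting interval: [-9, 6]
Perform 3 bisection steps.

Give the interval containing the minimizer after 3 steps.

Finding critical point of f(x) = 5x^2 - 7x using bisection on f'(x) = 10x + -7.
f'(x) = 0 when x = 7/10.
Starting interval: [-9, 6]
Step 1: mid = -3/2, f'(mid) = -22, new interval = [-3/2, 6]
Step 2: mid = 9/4, f'(mid) = 31/2, new interval = [-3/2, 9/4]
Step 3: mid = 3/8, f'(mid) = -13/4, new interval = [3/8, 9/4]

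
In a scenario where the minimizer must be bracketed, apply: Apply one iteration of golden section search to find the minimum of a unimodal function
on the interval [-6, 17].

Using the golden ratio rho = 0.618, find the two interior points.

Golden section search on [-6, 17].
Golden ratio rho = 0.618 (approx).
Interior points:
  x_1 = -6 + (1-0.618)*23 = 2.7860
  x_2 = -6 + 0.618*23 = 8.2140
Compare f(x_1) and f(x_2) to determine which subinterval to keep.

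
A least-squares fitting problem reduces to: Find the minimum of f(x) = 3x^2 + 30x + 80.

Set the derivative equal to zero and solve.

f(x) = 3x^2 + 30x + 80
f'(x) = 6x + (30) = 0
x = -30/6 = -5
f(-5) = 5
Since f''(x) = 6 > 0, this is a minimum.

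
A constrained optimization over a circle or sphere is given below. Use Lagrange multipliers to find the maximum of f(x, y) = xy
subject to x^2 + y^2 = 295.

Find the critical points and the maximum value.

Lagrange conditions: y = 2*lambda*x and x = 2*lambda*y
If x = 0 then y = 0, violating the constraint, so x, y != 0.
Dividing: y/x = x/y => x^2 = y^2 => y = x or y = -x
Constraint: 2x^2 = 295 => x^2 = 295/2 => x = +/-sqrt(295/2)
Critical points: (sqrt(295/2), sqrt(295/2)), (-sqrt(295/2), -sqrt(295/2)), (sqrt(295/2), -sqrt(295/2)), (-sqrt(295/2), sqrt(295/2))
  y = x:  xy = x^2 = 295/2  at (sqrt(295/2), sqrt(295/2)) and (-sqrt(295/2), -sqrt(295/2))
  y = -x: xy = -x^2 = -295/2 at (sqrt(295/2), -sqrt(295/2)) and (-sqrt(295/2), sqrt(295/2))
Maximum xy = 295/2 at (sqrt(295/2), sqrt(295/2)) and (-sqrt(295/2), -sqrt(295/2))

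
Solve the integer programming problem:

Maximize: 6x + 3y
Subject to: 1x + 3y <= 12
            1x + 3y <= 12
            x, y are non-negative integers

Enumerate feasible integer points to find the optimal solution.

Constraint 1: 1x + 3y <= 12
Constraint 2: 1x + 3y <= 12
Feasible x range (need y >= 0): 0 <= x <= min(12/1, 12/1) => x in {0, ..., 12}.
Enumerate feasible integer points row by row (the coefficient of y is 3 > 0, so for each x the largest feasible y gives the best value):
  x = 0: y <= min((12 - 1*0)/3, (12 - 1*0)/3) => y in {0, ..., 4}; best 6*0 + 3*4 = 12
  x = 1: y <= min((12 - 1*1)/3, (12 - 1*1)/3) => y in {0, ..., 3}; best 6*1 + 3*3 = 15
  x = 2: y <= min((12 - 1*2)/3, (12 - 1*2)/3) => y in {0, ..., 3}; best 6*2 + 3*3 = 21
  x = 3: y <= min((12 - 1*3)/3, (12 - 1*3)/3) => y in {0, ..., 3}; best 6*3 + 3*3 = 27
  x = 4: y <= min((12 - 1*4)/3, (12 - 1*4)/3) => y in {0, ..., 2}; best 6*4 + 3*2 = 30
  x = 5: y <= min((12 - 1*5)/3, (12 - 1*5)/3) => y in {0, ..., 2}; best 6*5 + 3*2 = 36
  x = 6: y <= min((12 - 1*6)/3, (12 - 1*6)/3) => y in {0, ..., 2}; best 6*6 + 3*2 = 42
  x = 7: y <= min((12 - 1*7)/3, (12 - 1*7)/3) => y in {0, ..., 1}; best 6*7 + 3*1 = 45
  x = 8: y <= min((12 - 1*8)/3, (12 - 1*8)/3) => y in {0, ..., 1}; best 6*8 + 3*1 = 51
  x = 9: y <= min((12 - 1*9)/3, (12 - 1*9)/3) => y in {0, ..., 1}; best 6*9 + 3*1 = 57
  x = 10: y <= min((12 - 1*10)/3, (12 - 1*10)/3) => y in {0}; best 6*10 + 3*0 = 60
  x = 11: y <= min((12 - 1*11)/3, (12 - 1*11)/3) => y in {0}; best 6*11 + 3*0 = 66
  x = 12: y <= min((12 - 1*12)/3, (12 - 1*12)/3) => y in {0}; best 6*12 + 3*0 = 72
The maximum 6x + 3y = 72 is achieved at x = 12, y = 0.
Check: 1*12 + 3*0 = 12 <= 12 and 1*12 + 3*0 = 12 <= 12.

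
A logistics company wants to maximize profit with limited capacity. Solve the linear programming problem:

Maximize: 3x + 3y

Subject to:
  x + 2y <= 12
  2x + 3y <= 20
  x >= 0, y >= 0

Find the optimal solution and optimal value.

Feasible vertices: (0, 0), (0, 6), (4, 4), (10, 0)
Objective 3x + 3y at each:
  (0, 0): 0
  (0, 6): 18
  (4, 4): 24
  (10, 0): 30
Maximum is 30 at (10, 0).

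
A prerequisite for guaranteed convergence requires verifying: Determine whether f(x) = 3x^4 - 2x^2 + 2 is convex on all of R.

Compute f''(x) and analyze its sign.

f(x) = 3x^4 - 2x^2 + 2
f'(x) = 12x^3 + -4x
f''(x) = 36x^2 + -4
f''(0) = -4 < 0, so not convex near x = 0
Therefore, f is not globally convex on R.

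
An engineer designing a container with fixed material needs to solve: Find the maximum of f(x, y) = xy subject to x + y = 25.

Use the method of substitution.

Substitute y = 25 - x into f(x,y) = xy:
g(x) = x(25 - x) = 25x - x^2
g'(x) = 25 - 2x = 0  =>  x = 25/2
y = 25 - 25/2 = 25/2
Maximum value = (25/2) * (25/2) = 625/4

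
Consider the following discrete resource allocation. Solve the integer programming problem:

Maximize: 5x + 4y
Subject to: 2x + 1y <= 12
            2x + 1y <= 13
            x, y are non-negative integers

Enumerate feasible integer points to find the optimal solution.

Constraint 1: 2x + 1y <= 12
Constraint 2: 2x + 1y <= 13
Feasible x range (need y >= 0): 0 <= x <= min(12/2, 13/2) => x in {0, ..., 6}.
Enumerate feasible integer points row by row (the coefficient of y is 4 > 0, so for each x the largest feasible y gives the best value):
  x = 0: y <= min((12 - 2*0)/1, (13 - 2*0)/1) => y in {0, ..., 12}; best 5*0 + 4*12 = 48
  x = 1: y <= min((12 - 2*1)/1, (13 - 2*1)/1) => y in {0, ..., 10}; best 5*1 + 4*10 = 45
  x = 2: y <= min((12 - 2*2)/1, (13 - 2*2)/1) => y in {0, ..., 8}; best 5*2 + 4*8 = 42
  x = 3: y <= min((12 - 2*3)/1, (13 - 2*3)/1) => y in {0, ..., 6}; best 5*3 + 4*6 = 39
  x = 4: y <= min((12 - 2*4)/1, (13 - 2*4)/1) => y in {0, ..., 4}; best 5*4 + 4*4 = 36
  x = 5: y <= min((12 - 2*5)/1, (13 - 2*5)/1) => y in {0, ..., 2}; best 5*5 + 4*2 = 33
  x = 6: y <= min((12 - 2*6)/1, (13 - 2*6)/1) => y in {0}; best 5*6 + 4*0 = 30
The maximum 5x + 4y = 48 is achieved at x = 0, y = 12.
Check: 2*0 + 1*12 = 12 <= 12 and 2*0 + 1*12 = 12 <= 13.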